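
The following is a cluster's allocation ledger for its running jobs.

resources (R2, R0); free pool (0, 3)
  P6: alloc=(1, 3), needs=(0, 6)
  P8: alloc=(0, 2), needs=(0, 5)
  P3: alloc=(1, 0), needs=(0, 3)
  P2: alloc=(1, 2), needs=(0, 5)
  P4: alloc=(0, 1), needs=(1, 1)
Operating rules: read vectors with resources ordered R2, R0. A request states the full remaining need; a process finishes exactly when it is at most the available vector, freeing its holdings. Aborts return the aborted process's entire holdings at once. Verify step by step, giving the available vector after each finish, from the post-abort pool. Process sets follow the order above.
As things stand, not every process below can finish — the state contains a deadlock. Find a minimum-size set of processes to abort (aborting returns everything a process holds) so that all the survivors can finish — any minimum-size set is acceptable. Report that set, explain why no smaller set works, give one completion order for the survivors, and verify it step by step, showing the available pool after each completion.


The answer: abort P6.
Key observation: no ordering could ever have run P2 before the abort of P6; with (1, 3) back in the pool it fits at step 2.
Why nothing smaller works: aborting no one leaves the state deadlocked as given.
Survivors finish in the order: P4, P2, P3, P8. Step-by-step check (pool after the aborts first):
  pool = (1, 6)
  P4 needs (1, 1) <= (1, 6) -> finishes; pool += (0, 1) = (1, 7)
  P2 needs (0, 5) <= (1, 7) -> finishes; pool += (1, 2) = (2, 9)
  P3 needs (0, 3) <= (2, 9) -> finishes; pool += (1, 0) = (3, 9)
  P8 needs (0, 5) <= (3, 9) -> finishes; pool += (0, 2) = (3, 11)


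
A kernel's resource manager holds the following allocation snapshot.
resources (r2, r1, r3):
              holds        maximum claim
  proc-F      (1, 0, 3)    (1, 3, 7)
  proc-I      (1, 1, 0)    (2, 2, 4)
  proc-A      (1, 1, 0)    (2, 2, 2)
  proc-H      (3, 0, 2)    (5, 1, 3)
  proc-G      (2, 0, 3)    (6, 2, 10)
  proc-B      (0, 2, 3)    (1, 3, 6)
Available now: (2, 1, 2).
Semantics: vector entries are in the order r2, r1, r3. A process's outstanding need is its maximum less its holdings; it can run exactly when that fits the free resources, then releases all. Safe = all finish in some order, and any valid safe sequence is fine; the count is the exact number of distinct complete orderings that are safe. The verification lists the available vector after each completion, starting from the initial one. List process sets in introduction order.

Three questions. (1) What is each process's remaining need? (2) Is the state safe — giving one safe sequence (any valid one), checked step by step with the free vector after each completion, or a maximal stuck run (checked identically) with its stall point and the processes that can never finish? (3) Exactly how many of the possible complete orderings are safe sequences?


(1) Outstanding need per process (order r2, r1, r3):
  proc-F: (0, 3, 4)
  proc-I: (1, 1, 4)
  proc-A: (1, 1, 2)
  proc-H: (2, 1, 1)
  proc-G: (4, 2, 7)
  proc-B: (1, 1, 3)
(2) SAFE, for example via the order proc-H, proc-I, proc-A, proc-B, proc-G, proc-F.
Key observation: proc-H is the earliest step where a requested resource binds exactly: need (2, 1, 1), pool (2, 1, 2) at its turn.
Check, step by step:
  pool = (2, 1, 2)
  proc-H: need (2, 1, 1) fits (2, 1, 2); releases (3, 0, 2), pool now (5, 1, 4)
  proc-I: need (1, 1, 4) fits (5, 1, 4); releases (1, 1, 0), pool now (6, 2, 4)
  proc-A: need (1, 1, 2) fits (6, 2, 4); releases (1, 1, 0), pool now (7, 3, 4)
  proc-B: need (1, 1, 3) fits (7, 3, 4); releases (0, 2, 3), pool now (7, 5, 7)
  proc-G: need (4, 2, 7) fits (7, 5, 7); releases (2, 0, 3), pool now (9, 5, 10)
  proc-F: need (0, 3, 4) fits (9, 5, 10); releases (1, 0, 3), pool now (10, 5, 13)
(3) Precisely 54 of the possible complete orderings are safe sequences.


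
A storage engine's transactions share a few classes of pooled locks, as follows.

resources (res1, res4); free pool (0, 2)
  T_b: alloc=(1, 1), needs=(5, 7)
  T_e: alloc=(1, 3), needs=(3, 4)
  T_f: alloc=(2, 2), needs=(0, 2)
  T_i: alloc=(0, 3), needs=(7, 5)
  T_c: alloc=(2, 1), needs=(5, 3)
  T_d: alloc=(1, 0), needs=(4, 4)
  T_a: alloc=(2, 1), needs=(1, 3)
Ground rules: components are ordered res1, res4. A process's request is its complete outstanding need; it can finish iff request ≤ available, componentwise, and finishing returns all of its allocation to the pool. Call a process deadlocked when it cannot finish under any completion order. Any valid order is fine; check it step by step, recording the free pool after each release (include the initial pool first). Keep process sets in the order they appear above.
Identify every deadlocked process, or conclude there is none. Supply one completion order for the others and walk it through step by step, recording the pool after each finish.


No process is deadlocked.
Key observation: T_f fits the free pool immediately, and its release cascades until everyone finishes.
One completion order for the rest: T_f, T_a, T_d, T_e, T_c, T_i, T_b. Step-by-step check:
  pool = (0, 2)
  T_f needs (0, 2) <= (0, 2) -> finishes; pool += (2, 2) = (2, 4)
  T_a needs (1, 3) <= (2, 4) -> finishes; pool += (2, 1) = (4, 5)
  T_d needs (4, 4) <= (4, 5) -> finishes; pool += (1, 0) = (5, 5)
  T_e needs (3, 4) <= (5, 5) -> finishes; pool += (1, 3) = (6, 8)
  T_c needs (5, 3) <= (6, 8) -> finishes; pool += (2, 1) = (8, 9)
  T_i needs (7, 5) <= (8, 9) -> finishes; pool += (0, 3) = (8, 12)
  T_b needs (5, 7) <= (8, 12) -> finishes; pool += (1, 1) = (9, 13)


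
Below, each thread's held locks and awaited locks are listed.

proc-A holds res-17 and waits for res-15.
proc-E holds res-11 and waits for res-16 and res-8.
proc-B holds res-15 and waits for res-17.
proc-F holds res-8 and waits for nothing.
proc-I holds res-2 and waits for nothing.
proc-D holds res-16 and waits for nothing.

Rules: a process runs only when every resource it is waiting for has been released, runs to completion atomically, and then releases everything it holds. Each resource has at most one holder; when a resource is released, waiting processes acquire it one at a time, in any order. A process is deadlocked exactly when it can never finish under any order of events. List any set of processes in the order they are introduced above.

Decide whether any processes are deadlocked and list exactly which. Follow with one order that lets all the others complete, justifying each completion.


Deadlocked: proc-A and proc-B.
Key observation: the wait chain closes on itself along proc-A -> proc-B -> proc-A; no other process is dragged down with it.
One completion order for the rest: proc-F, proc-D, proc-I, proc-E.
Walking it through:
  proc-F: no waits; runs immediately, freeing res-8
  proc-D: no waits; runs immediately, freeing res-16
  proc-I: no waits; runs immediately, freeing res-2
  run proc-E (all its waits — res-16 and res-8 — are resolved); releases res-11


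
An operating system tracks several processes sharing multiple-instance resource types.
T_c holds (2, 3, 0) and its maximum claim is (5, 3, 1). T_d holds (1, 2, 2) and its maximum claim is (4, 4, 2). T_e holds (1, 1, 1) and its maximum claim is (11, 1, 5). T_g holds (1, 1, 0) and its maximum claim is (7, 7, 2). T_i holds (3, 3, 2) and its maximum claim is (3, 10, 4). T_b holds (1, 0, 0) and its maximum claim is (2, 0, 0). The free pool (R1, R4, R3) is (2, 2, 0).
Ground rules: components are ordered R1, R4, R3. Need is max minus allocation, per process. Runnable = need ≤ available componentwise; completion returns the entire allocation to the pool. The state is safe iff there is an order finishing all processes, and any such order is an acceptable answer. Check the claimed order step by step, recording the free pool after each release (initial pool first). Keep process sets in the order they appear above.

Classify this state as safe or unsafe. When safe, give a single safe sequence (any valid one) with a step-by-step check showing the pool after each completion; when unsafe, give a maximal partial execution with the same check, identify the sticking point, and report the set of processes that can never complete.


SAFE, for example via the order T_b, T_d, T_c, T_g, T_i, T_e.
Key observation: reading the order forward, T_d is the first process whose need (3, 2, 0) meets the free pool (3, 2, 0) exactly on a resource it requests.
Walking it through:
  pool = (2, 2, 0)
  T_b needs (1, 0, 0) <= (2, 2, 0) -> finishes; pool += (1, 0, 0) = (3, 2, 0)
  T_d needs (3, 2, 0) <= (3, 2, 0) -> finishes; pool += (1, 2, 2) = (4, 4, 2)
  T_c needs (3, 0, 1) <= (4, 4, 2) -> finishes; pool += (2, 3, 0) = (6, 7, 2)
  T_g needs (6, 6, 2) <= (6, 7, 2) -> finishes; pool += (1, 1, 0) = (7, 8, 2)
  T_i needs (0, 7, 2) <= (7, 8, 2) -> finishes; pool += (3, 3, 2) = (10, 11, 4)
  T_e needs (10, 0, 4) <= (10, 11, 4) -> finishes; pool += (1, 1, 1) = (11, 12, 5)


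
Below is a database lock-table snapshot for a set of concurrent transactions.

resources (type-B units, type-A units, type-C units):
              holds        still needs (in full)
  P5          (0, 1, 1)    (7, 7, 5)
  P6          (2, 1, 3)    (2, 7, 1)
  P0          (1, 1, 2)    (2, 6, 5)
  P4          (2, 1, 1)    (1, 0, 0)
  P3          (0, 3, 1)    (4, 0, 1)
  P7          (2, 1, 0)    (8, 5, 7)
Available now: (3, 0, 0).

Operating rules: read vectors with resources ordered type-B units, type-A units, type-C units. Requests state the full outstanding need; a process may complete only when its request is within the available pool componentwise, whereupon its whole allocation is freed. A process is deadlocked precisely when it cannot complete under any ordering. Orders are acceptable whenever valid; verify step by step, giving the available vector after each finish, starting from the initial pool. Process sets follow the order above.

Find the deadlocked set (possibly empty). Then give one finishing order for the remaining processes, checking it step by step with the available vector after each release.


The deadlocked set is P5, P6, P0 and P7.
Key observation: after P4, P3 complete, (5, 4, 2) is the best the pool ever gets, yet each leftover process wants more type-A units.
One completion order for the rest: P4, P3. Walking it through:
  pool = (3, 0, 0)
  run P4 (needs (1, 0, 0), free (3, 0, 0)); after release of (2, 1, 1) the pool is (5, 1, 1)
  run P3 (needs (4, 0, 1), free (5, 1, 1)); after release of (0, 3, 1) the pool is (5, 4, 2)
None of the blocked processes ever fits:
  P5 cannot run: need (7, 7, 5) vs free (5, 4, 2) (insufficient type-B units, type-A units and type-C units)
  P6 cannot run: need (2, 7, 1) vs free (5, 4, 2) (insufficient type-A units)
  P0 cannot run: need (2, 6, 5) vs free (5, 4, 2) (insufficient type-A units and type-C units)
  P7 cannot run: need (8, 5, 7) vs free (5, 4, 2) (insufficient type-B units, type-A units and type-C units)


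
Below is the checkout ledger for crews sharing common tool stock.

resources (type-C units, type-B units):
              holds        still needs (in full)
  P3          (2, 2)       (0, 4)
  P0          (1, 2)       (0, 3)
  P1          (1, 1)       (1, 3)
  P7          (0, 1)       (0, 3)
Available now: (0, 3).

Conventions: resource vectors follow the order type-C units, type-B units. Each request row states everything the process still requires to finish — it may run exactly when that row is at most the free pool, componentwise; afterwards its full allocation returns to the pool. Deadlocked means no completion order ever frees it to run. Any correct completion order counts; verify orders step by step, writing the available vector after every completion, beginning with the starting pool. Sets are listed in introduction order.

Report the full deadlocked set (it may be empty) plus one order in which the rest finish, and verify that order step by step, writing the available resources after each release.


The deadlocked set is empty.
Key observation: no deadlock: P7 fits now, and the freed resources carry the rest through.
The rest can finish in the order P7, P0, P3, P1. Check, step by step:
  pool = (0, 3)
  run P7 (needs (0, 3), free (0, 3)); after release of (0, 1) the pool is (0, 4)
  run P0 (needs (0, 3), free (0, 4)); after release of (1, 2) the pool is (1, 6)
  run P3 (needs (0, 4), free (1, 6)); after release of (2, 2) the pool is (3, 8)
  run P1 (needs (1, 3), free (3, 8)); after release of (1, 1) the pool is (4, 9)


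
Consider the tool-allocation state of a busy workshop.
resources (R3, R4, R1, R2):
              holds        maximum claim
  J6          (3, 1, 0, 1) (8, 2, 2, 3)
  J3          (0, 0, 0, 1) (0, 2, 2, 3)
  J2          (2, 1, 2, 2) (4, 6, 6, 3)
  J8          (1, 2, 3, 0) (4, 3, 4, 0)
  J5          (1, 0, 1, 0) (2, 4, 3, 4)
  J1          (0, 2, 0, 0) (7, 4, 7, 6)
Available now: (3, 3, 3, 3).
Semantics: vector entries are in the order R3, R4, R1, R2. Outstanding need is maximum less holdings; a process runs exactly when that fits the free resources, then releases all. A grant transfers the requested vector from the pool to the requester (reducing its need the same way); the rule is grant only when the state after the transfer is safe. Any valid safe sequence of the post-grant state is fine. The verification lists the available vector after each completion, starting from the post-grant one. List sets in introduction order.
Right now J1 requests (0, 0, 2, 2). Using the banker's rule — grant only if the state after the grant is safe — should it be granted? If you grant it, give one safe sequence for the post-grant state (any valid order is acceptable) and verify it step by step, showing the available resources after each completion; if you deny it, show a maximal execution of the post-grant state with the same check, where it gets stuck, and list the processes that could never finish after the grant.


GRANT — the state after the grant stays safe, e.g. via J8, J2, J6, J5, J1, J3.
Key observation: (3, 3, 1, 1) free after granting still covers J8 first, and each release covers the next.
Check on the post-grant state, step by step:
  pool = (3, 3, 1, 1)
  J8 needs (3, 1, 1, 0) <= (3, 3, 1, 1) -> finishes; pool += (1, 2, 3, 0) = (4, 5, 4, 1)
  J2 needs (2, 5, 4, 1) <= (4, 5, 4, 1) -> finishes; pool += (2, 1, 2, 2) = (6, 6, 6, 3)
  J6 needs (5, 1, 2, 2) <= (6, 6, 6, 3) -> finishes; pool += (3, 1, 0, 1) = (9, 7, 6, 4)
  J5 needs (1, 4, 2, 4) <= (9, 7, 6, 4) -> finishes; pool += (1, 0, 1, 0) = (10, 7, 7, 4)
  J1 needs (7, 2, 5, 4) <= (10, 7, 7, 4) -> finishes; pool += (0, 2, 2, 2) = (10, 9, 9, 6)
  J3 needs (0, 2, 2, 2) <= (10, 9, 9, 6) -> finishes; pool += (0, 0, 0, 1) = (10, 9, 9, 7)


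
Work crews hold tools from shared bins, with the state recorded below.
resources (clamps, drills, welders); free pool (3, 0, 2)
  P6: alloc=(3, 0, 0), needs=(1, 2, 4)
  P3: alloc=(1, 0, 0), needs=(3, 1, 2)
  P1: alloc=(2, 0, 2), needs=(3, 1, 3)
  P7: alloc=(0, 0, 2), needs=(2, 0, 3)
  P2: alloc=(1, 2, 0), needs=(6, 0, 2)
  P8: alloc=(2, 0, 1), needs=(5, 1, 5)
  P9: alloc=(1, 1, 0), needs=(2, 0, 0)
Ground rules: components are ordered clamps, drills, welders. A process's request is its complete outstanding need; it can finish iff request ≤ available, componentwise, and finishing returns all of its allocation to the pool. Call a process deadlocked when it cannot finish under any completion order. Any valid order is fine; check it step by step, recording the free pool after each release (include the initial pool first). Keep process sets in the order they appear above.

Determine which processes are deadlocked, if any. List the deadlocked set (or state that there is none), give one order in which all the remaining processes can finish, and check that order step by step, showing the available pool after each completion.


Deadlocked: P6, P1, P7, P2 and P8.
Key observation: after P9, P3 the pool peaks at (5, 1, 2), and each blocked process is short somewhere: P6 on drills, welders; P1 on welders; P7 on welders; P2 on clamps; P8 on welders.
The rest can finish in the order P9, P3. Verifying each step:
  pool = (3, 0, 2)
  P9: need (2, 0, 0) fits (3, 0, 2); releases (1, 1, 0), pool now (4, 1, 2)
  P3: need (3, 1, 2) fits (4, 1, 2); releases (1, 0, 0), pool now (5, 1, 2)
None of the blocked processes ever fits:
  blocked: P6 wants (1, 2, 4), pool (5, 1, 2) — not enough drills and welders
  blocked: P1 wants (3, 1, 3), pool (5, 1, 2) — not enough welders
  blocked: P7 wants (2, 0, 3), pool (5, 1, 2) — not enough welders
  blocked: P2 wants (6, 0, 2), pool (5, 1, 2) — not enough clamps
  blocked: P8 wants (5, 1, 5), pool (5, 1, 2) — not enough welders


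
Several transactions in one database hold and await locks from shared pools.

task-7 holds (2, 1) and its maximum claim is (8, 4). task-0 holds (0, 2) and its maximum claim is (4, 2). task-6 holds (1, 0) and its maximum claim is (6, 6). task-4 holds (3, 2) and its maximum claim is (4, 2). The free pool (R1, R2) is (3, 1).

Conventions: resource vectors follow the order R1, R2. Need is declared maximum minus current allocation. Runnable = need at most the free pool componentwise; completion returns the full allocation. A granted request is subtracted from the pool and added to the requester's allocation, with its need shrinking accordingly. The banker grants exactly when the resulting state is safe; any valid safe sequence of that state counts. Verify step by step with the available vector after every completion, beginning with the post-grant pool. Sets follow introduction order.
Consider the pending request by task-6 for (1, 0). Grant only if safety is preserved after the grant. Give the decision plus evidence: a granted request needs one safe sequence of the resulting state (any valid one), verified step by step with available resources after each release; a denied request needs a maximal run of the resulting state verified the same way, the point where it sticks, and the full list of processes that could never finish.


DENY: after the grant no complete ordering would exist.
Key observation: after task-4, task-0 the pool peaks at (5, 5), and each blocked process is short somewhere: task-7 on R1; task-6 on R2.
On the post-grant state, task-4, task-0 is a maximal run — nothing extends it. Walking it through:
  pool = (2, 1)
  task-4 needs (1, 0) <= (2, 1) -> finishes; pool += (3, 2) = (5, 3)
  task-0 needs (4, 0) <= (5, 3) -> finishes; pool += (0, 2) = (5, 5)
  task-7 cannot run: need (6, 3) vs free (5, 5) (insufficient R1)
  task-6 cannot run: need (4, 6) vs free (5, 5) (insufficient R2)
Had the request been granted, task-7 and task-6 could never finish.


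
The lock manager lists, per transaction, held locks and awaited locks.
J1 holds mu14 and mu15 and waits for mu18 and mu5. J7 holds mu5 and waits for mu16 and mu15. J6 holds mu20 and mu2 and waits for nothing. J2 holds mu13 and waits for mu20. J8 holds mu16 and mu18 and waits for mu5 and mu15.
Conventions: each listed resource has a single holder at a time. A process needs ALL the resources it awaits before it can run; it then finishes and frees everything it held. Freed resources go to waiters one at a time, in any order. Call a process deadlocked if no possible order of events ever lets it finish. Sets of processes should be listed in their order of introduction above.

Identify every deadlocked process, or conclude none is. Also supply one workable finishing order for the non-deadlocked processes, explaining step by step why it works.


Deadlocked: J1, J7 and J8.
Key observation: the cycle J1 -> J7 -> J1 can never break — each member waits on the next; J8 is caught in further circular waits.
The rest can finish in the order J6, J2.
Step-by-step check:
  J6: no waits; runs immediately, freeing mu20 and mu2
  J2 waits on mu20 — all released -> runs and releases mu13


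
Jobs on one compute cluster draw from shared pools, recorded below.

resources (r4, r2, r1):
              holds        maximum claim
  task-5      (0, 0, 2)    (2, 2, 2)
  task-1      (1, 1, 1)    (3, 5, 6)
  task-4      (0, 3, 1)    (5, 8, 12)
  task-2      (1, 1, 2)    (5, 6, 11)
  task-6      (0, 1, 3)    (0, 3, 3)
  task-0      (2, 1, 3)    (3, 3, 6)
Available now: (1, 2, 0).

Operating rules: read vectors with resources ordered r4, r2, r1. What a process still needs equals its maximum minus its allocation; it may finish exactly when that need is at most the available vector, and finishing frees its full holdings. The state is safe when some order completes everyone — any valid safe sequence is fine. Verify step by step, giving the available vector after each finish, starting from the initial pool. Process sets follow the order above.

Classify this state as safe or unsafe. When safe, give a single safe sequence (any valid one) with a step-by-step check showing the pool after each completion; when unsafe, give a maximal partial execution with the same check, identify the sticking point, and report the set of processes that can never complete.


The state is SAFE; one workable sequence: task-6, task-0, task-1, task-5, task-2, task-4.
Key observation: the first exact fit in this order is task-6 — it needs (0, 2, 0) with (1, 2, 0) free, meeting a requested resource to the last unit.
Walking it through:
  pool = (1, 2, 0)
  task-6: need (0, 2, 0) fits (1, 2, 0); releases (0, 1, 3), pool now (1, 3, 3)
  task-0: need (1, 2, 3) fits (1, 3, 3); releases (2, 1, 3), pool now (3, 4, 6)
  task-1: need (2, 4, 5) fits (3, 4, 6); releases (1, 1, 1), pool now (4, 5, 7)
  task-5: need (2, 2, 0) fits (4, 5, 7); releases (0, 0, 2), pool now (4, 5, 9)
  task-2: need (4, 5, 9) fits (4, 5, 9); releases (1, 1, 2), pool now (5, 6, 11)
  task-4: need (5, 5, 11) fits (5, 6, 11); releases (0, 3, 1), pool now (5, 9, 12)


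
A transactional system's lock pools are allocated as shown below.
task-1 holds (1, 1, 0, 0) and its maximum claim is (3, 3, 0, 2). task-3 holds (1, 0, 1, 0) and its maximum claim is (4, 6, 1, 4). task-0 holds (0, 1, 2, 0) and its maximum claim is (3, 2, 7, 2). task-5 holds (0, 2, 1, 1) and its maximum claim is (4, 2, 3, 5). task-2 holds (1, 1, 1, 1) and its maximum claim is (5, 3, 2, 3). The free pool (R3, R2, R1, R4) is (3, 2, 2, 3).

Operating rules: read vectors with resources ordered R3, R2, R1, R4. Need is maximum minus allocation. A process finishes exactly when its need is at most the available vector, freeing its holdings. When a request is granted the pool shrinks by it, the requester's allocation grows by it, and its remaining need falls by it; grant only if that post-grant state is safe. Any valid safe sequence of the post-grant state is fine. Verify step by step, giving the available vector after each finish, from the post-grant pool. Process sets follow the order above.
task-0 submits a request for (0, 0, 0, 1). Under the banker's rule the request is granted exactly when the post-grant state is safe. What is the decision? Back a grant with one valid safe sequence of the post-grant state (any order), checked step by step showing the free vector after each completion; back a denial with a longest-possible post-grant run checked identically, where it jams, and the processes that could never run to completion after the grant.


DENY: after the grant no complete ordering would exist.
Key observation: after task-1, task-2 the pool peaks at (5, 4, 3, 3), and each blocked process is short somewhere: task-3 on R2, R4; task-0 on R1; task-5 on R4.
On the post-grant state, task-1, task-2 is a maximal run — nothing extends it. Step-by-step check:
  pool = (3, 2, 2, 2)
  task-1 needs (2, 2, 0, 2) <= (3, 2, 2, 2) -> finishes; pool += (1, 1, 0, 0) = (4, 3, 2, 2)
  task-2 needs (4, 2, 1, 2) <= (4, 3, 2, 2) -> finishes; pool += (1, 1, 1, 1) = (5, 4, 3, 3)
  task-3 still needs (3, 6, 0, 4) but only (5, 4, 3, 3) is free — short on R2 and R4
  task-0 still needs (3, 1, 5, 1) but only (5, 4, 3, 3) is free — short on R1
  task-5 still needs (4, 0, 2, 4) but only (5, 4, 3, 3) is free — short on R4
Processes that could never finish after the grant: task-3, task-0 and task-5.


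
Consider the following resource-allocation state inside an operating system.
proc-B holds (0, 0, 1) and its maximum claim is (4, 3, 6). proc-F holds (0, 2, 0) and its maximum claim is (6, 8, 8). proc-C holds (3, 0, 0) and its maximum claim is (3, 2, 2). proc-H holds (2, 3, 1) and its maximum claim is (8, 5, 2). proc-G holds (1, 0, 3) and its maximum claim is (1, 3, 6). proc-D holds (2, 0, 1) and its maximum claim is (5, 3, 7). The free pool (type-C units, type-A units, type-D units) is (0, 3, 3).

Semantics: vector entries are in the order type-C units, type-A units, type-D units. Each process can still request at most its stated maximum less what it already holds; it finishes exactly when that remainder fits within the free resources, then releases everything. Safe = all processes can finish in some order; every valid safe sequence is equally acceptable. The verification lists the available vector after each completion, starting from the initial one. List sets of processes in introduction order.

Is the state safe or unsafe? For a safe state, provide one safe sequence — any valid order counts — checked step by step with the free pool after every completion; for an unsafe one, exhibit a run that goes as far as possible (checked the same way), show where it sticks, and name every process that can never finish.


SAFE. One safe sequence: proc-G, proc-C, proc-B, proc-D, proc-H, proc-F.
Key observation: reading the order forward, proc-G is the first process whose need (0, 3, 3) meets the free pool (0, 3, 3) exactly on a resource it requests.
Verifying each step:
  pool = (0, 3, 3)
  proc-G needs (0, 3, 3) <= (0, 3, 3) -> finishes; pool += (1, 0, 3) = (1, 3, 6)
  proc-C needs (0, 2, 2) <= (1, 3, 6) -> finishes; pool += (3, 0, 0) = (4, 3, 6)
  proc-B needs (4, 3, 5) <= (4, 3, 6) -> finishes; pool += (0, 0, 1) = (4, 3, 7)
  proc-D needs (3, 3, 6) <= (4, 3, 7) -> finishes; pool += (2, 0, 1) = (6, 3, 8)
  proc-H needs (6, 2, 1) <= (6, 3, 8) -> finishes; pool += (2, 3, 1) = (8, 6, 9)
  proc-F needs (6, 6, 8) <= (8, 6, 9) -> finishes; pool += (0, 2, 0) = (8, 8, 9)


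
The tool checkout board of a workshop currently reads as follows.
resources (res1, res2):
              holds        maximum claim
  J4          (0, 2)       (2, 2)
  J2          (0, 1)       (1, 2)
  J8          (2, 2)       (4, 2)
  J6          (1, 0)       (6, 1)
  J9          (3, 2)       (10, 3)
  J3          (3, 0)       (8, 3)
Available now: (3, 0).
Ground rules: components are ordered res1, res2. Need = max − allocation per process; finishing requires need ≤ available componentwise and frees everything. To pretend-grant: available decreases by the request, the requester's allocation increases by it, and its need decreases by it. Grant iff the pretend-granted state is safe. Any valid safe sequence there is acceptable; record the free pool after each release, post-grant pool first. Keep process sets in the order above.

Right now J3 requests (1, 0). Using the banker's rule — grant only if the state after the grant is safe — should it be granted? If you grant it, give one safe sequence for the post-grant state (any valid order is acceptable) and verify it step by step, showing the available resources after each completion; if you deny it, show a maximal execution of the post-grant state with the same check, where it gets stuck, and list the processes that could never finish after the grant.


GRANT: granting preserves safety; a valid post-grant sequence is J4, J8, J2, J3, J6, J9.
Key observation: the grant leaves (2, 0) free — enough for J4, whose release restarts the cascade.
Check on the post-grant state, step by step:
  pool = (2, 0)
  run J4 (needs (2, 0), free (2, 0)); after release of (0, 2) the pool is (2, 2)
  run J8 (needs (2, 0), free (2, 2)); after release of (2, 2) the pool is (4, 4)
  run J2 (needs (1, 1), free (4, 4)); after release of (0, 1) the pool is (4, 5)
  run J3 (needs (4, 3), free (4, 5)); after release of (4, 0) the pool is (8, 5)
  run J6 (needs (5, 1), free (8, 5)); after release of (1, 0) the pool is (9, 5)
  run J9 (needs (7, 1), free (9, 5)); after release of (3, 2) the pool is (12, 7)


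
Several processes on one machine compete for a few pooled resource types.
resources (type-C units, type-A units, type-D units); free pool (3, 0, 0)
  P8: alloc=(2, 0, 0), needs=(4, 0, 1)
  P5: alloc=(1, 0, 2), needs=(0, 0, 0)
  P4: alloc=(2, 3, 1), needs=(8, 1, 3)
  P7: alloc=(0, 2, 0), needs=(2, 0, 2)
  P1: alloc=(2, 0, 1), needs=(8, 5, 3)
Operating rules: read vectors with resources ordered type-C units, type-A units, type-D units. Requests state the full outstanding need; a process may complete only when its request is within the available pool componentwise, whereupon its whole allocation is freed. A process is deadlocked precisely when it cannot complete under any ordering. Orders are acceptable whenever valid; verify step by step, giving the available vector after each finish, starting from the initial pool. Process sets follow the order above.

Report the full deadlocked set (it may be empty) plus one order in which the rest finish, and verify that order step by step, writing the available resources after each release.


Deadlocked set: P4 and P1.
Key observation: no order helps: past P5, P7, P8, the free pool tops out at (6, 2, 2), below what each blocked process needs in type-C units.
The rest can finish in the order P5, P7, P8. Step-by-step check:
  pool = (3, 0, 0)
  P5 needs (0, 0, 0) <= (3, 0, 0) -> finishes; pool += (1, 0, 2) = (4, 0, 2)
  P7 needs (2, 0, 2) <= (4, 0, 2) -> finishes; pool += (0, 2, 0) = (4, 2, 2)
  P8 needs (4, 0, 1) <= (4, 2, 2) -> finishes; pool += (2, 0, 0) = (6, 2, 2)
The stuck group stays short no matter what:
  blocked: P4 wants (8, 1, 3), pool (6, 2, 2) — not enough type-C units and type-D units
  blocked: P1 wants (8, 5, 3), pool (6, 2, 2) — not enough type-C units, type-A units and type-D units


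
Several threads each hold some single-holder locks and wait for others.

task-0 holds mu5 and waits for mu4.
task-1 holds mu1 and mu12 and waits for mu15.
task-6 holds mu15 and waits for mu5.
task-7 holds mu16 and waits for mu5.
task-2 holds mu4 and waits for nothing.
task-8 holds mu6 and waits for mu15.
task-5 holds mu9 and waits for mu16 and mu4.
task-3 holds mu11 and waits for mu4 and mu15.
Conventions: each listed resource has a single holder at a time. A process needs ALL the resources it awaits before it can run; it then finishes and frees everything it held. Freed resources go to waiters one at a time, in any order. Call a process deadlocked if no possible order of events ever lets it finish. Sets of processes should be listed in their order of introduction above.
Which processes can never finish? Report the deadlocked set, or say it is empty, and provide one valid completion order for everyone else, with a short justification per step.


The deadlocked set is empty.
Key observation: the waits form no ring: some process can always run, and its releases unblock the others one by one.
The rest can finish in the order task-2, task-0, task-6, task-3, task-8, task-7, task-1, task-5.
Walking it through:
  run task-2 (it waits on nothing); releases mu4
  task-0 waits on mu4 — all released -> runs and releases mu5
  task-6 waits on mu5 — all released -> runs and releases mu15
  task-3 waits on mu4 and mu15 — all released -> runs and releases mu11
  task-8 waits on mu15 — all released -> runs and releases mu6
  task-7 waits on mu5 — all released -> runs and releases mu16
  task-1 waits on mu15 — all released -> runs and releases mu1 and mu12
  task-5 waits on mu16 and mu4 — all released -> runs and releases mu9


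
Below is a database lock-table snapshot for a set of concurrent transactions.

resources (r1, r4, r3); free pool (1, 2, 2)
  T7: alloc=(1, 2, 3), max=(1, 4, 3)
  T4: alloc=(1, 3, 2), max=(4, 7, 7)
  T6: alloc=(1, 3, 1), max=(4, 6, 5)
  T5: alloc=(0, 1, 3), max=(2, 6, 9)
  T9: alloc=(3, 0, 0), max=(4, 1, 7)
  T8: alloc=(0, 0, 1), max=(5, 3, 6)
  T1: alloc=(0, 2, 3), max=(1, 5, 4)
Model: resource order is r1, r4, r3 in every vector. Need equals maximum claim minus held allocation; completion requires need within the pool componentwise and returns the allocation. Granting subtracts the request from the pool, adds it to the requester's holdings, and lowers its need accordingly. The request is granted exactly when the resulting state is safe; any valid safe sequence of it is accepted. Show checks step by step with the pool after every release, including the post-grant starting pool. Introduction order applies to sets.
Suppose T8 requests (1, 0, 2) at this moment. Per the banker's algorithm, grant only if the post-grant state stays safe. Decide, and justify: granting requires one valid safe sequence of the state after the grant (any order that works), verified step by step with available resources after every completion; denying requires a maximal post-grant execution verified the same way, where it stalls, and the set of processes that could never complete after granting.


DENY — the pretend-granted state is unsafe.
Key observation: after T7, T1 the pool peaks at (1, 6, 6), and each blocked process is short somewhere: T4 on r1; T6 on r1; T5 on r1; T9 on r3; T8 on r1.
After a pretend grant, a maximal execution: T7, T1 — then nothing else fits. Step-by-step check:
  pool = (0, 2, 0)
  T7 needs (0, 2, 0) <= (0, 2, 0) -> finishes; pool += (1, 2, 3) = (1, 4, 3)
  T1 needs (1, 3, 1) <= (1, 4, 3) -> finishes; pool += (0, 2, 3) = (1, 6, 6)
  T4 still needs (3, 4, 5) but only (1, 6, 6) is free — short on r1
  T6 still needs (3, 3, 4) but only (1, 6, 6) is free — short on r1
  T5 still needs (2, 5, 6) but only (1, 6, 6) is free — short on r1
  T9 still needs (1, 1, 7) but only (1, 6, 6) is free — short on r3
  T8 still needs (4, 3, 3) but only (1, 6, 6) is free — short on r1
Processes that could never finish after the grant: T4, T6, T5, T9 and T8.


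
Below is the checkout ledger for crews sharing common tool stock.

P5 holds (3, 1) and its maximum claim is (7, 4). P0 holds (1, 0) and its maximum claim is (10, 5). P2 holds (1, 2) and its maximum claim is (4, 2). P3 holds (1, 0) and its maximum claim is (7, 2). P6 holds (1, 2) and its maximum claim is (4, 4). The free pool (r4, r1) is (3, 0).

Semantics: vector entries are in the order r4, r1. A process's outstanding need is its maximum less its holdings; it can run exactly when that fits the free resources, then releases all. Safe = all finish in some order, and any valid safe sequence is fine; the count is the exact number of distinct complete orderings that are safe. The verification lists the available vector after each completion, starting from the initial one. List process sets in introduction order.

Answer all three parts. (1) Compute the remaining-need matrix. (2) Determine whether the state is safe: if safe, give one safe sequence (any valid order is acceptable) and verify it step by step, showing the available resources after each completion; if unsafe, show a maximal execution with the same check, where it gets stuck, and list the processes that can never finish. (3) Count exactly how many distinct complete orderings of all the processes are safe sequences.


(1) Need matrix, components ordered r4, r1:
  P5: (4, 3)
  P0: (9, 5)
  P2: (3, 0)
  P3: (6, 2)
  P6: (3, 2)
(2) The state is SAFE; one workable sequence: P2, P6, P5, P3, P0.
Key observation: P2 is the earliest step where a requested resource binds exactly: need (3, 0), pool (3, 0) at its turn.
Step-by-step check:
  pool = (3, 0)
  run P2 (needs (3, 0), free (3, 0)); after release of (1, 2) the pool is (4, 2)
  run P6 (needs (3, 2), free (4, 2)); after release of (1, 2) the pool is (5, 4)
  run P5 (needs (4, 3), free (5, 4)); after release of (3, 1) the pool is (8, 5)
  run P3 (needs (6, 2), free (8, 5)); after release of (1, 0) the pool is (9, 5)
  run P0 (needs (9, 5), free (9, 5)); after release of (1, 0) the pool is (10, 5)
(3) Exactly 1 of the possible complete orderings is a safe sequence.


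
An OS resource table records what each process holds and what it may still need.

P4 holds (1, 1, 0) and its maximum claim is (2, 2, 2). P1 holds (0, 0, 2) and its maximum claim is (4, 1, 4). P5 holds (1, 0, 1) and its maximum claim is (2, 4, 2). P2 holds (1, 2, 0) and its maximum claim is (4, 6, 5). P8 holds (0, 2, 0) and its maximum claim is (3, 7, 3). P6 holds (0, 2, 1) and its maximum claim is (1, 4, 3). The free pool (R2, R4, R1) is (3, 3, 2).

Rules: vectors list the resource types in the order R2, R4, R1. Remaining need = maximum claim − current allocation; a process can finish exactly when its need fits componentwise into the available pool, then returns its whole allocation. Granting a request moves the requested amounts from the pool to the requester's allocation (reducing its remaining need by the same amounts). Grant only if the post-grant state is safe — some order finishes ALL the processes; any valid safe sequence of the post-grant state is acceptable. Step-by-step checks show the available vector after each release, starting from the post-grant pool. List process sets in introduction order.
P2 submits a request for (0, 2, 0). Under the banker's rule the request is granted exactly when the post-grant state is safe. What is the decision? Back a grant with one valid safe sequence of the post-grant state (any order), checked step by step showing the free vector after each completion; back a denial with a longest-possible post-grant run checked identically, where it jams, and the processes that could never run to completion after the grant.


GRANT. The post-grant state is safe; one safe sequence: P4, P6, P5, P1, P2, P8.
Key observation: with (3, 1, 2) left after the transfer, P4 can run at once — the state stays safe.
Check on the post-grant state, step by step:
  pool = (3, 1, 2)
  run P4 (needs (1, 1, 2), free (3, 1, 2)); after release of (1, 1, 0) the pool is (4, 2, 2)
  run P6 (needs (1, 2, 2), free (4, 2, 2)); after release of (0, 2, 1) the pool is (4, 4, 3)
  run P5 (needs (1, 4, 1), free (4, 4, 3)); after release of (1, 0, 1) the pool is (5, 4, 4)
  run P1 (needs (4, 1, 2), free (5, 4, 4)); after release of (0, 0, 2) the pool is (5, 4, 6)
  run P2 (needs (3, 2, 5), free (5, 4, 6)); after release of (1, 4, 0) the pool is (6, 8, 6)
  run P8 (needs (3, 5, 3), free (6, 8, 6)); after release of (0, 2, 0) the pool is (6, 10, 6)


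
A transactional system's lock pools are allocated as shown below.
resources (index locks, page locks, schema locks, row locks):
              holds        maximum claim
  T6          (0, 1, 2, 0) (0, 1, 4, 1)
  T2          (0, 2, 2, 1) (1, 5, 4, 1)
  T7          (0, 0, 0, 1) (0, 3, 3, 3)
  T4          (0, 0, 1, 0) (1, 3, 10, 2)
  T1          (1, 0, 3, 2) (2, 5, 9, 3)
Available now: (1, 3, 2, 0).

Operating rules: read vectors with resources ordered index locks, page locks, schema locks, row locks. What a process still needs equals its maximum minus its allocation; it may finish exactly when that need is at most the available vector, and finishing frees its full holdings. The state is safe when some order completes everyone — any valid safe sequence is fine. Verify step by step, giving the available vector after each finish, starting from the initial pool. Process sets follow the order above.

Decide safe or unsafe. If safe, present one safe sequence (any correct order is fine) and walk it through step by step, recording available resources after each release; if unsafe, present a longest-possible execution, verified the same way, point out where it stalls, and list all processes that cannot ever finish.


SAFE, for example via the order T2, T6, T1, T7, T4.
Key observation: the first exact fit in this order is T2 — it needs (1, 3, 2, 0) with (1, 3, 2, 0) free, meeting a requested resource to the last unit.
Verifying each step:
  pool = (1, 3, 2, 0)
  run T2 (needs (1, 3, 2, 0), free (1, 3, 2, 0)); after release of (0, 2, 2, 1) the pool is (1, 5, 4, 1)
  run T6 (needs (0, 0, 2, 1), free (1, 5, 4, 1)); after release of (0, 1, 2, 0) the pool is (1, 6, 6, 1)
  run T1 (needs (1, 5, 6, 1), free (1, 6, 6, 1)); after release of (1, 0, 3, 2) the pool is (2, 6, 9, 3)
  run T7 (needs (0, 3, 3, 2), free (2, 6, 9, 3)); after release of (0, 0, 0, 1) the pool is (2, 6, 9, 4)
  run T4 (needs (1, 3, 9, 2), free (2, 6, 9, 4)); after release of (0, 0, 1, 0) the pool is (2, 6, 10, 4)
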